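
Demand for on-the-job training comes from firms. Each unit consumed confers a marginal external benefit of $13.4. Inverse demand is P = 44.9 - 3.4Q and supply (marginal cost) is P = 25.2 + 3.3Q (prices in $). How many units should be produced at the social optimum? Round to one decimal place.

Q* = 4.9

Social marginal benefit = demand + MEB = 58.3 - 3.4Q.
Set SMB = MC: 58.3 - 3.4Q = 25.2 + 3.3Q → Q* = 4.9403.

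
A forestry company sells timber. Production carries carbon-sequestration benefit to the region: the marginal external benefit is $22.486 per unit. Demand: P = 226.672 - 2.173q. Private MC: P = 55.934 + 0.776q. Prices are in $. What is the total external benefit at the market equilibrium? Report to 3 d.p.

Market equilibrium (private): 55.934 + 0.776q = 226.672 - 2.173q → q_m = 57.8969.
Total external benefit = MEB × q_m = 22.486 × 57.8969 = 1301.8697.

$1301.870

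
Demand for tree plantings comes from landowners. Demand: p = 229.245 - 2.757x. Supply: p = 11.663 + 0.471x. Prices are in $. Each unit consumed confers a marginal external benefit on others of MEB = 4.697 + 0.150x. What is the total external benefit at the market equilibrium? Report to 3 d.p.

$657.353

Market equilibrium (private): 11.663 + 0.471x = 229.245 - 2.757x → x_m = 67.4046.
Total external benefit = ∫₀^{x_m} (4.697 + 0.150x) dx = 4.697×67.4046 + ½×0.150×67.4046² = 657.3529.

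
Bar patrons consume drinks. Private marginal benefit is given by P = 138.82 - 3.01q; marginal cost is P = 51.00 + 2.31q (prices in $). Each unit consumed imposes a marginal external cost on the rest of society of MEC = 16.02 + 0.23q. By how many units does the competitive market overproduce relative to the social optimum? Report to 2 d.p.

3.57 units

Market equilibrium (private): 51.00 + 2.31q = 138.82 - 3.01q → q_m = 16.5075.
Social marginal benefit = demand − MEC = 122.80 - 3.24q.
Set SMB = MC: 122.80 - 3.24q = 51.00 + 2.31q → q* = 12.9369.
Gap = |16.5075 − 12.9369| = 3.5706.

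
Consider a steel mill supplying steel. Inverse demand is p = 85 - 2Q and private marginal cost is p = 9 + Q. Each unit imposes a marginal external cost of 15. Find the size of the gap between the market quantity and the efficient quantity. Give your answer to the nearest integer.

Market equilibrium (private): 9 + Q = 85 - 2Q → Q_m = 25.3333.
Social marginal cost = private MC + MEC = 24 + Q.
Set SMC = demand: 24 + Q = 85 - 2Q → Q* = 20.3333.
Gap = |25.3333 − 20.3333| = 5.0000.

5 units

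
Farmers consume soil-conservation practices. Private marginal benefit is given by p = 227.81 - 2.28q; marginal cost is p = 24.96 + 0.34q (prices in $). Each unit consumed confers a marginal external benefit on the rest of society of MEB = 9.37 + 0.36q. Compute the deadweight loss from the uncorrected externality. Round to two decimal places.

Market equilibrium (private): 24.96 + 0.34q = 227.81 - 2.28q → q_m = 77.4237.
Social marginal benefit = demand + MEB = 237.18 - 1.92q.
Set SMB = MC: 237.18 - 1.92q = 24.96 + 0.34q → q* = 93.9027.
Between q* and q_m the wedge SMB − MC runs linearly from 0 to MEB(q_m), so the loss is a triangle.
DWL = ½ × 16.4790 × 37.2425 = 306.8596.

DWL = $306.86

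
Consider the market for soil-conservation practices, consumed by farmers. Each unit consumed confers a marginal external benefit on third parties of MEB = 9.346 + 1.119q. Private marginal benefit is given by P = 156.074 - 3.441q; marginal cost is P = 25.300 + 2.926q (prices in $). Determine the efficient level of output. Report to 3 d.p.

q* = 26.700

Social marginal benefit = demand + MEB = 165.420 - 2.322q.
Set SMB = MC: 165.420 - 2.322q = 25.300 + 2.926q → q* = 26.6997.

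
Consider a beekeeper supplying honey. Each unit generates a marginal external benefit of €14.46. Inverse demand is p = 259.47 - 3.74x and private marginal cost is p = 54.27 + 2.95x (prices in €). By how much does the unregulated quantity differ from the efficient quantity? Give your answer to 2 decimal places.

Market equilibrium (private): 54.27 + 2.95x = 259.47 - 3.74x → x_m = 30.6726.
Social marginal cost = private MC − MEB = 39.81 + 2.95x.
Set SMC = demand: 39.81 + 2.95x = 259.47 - 3.74x → x* = 32.8341.
Gap = |30.6726 − 32.8341| = 2.1615.

2.16 units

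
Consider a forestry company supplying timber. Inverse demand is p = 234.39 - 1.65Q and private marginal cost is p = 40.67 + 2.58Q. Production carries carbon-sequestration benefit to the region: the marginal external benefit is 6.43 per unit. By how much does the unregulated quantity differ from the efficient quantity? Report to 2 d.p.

Market equilibrium (private): 40.67 + 2.58Q = 234.39 - 1.65Q → Q_m = 45.7967.
Social marginal cost = private MC − MEB = 34.24 + 2.58Q.
Set SMC = demand: 34.24 + 2.58Q = 234.39 - 1.65Q → Q* = 47.3168.
Gap = |45.7967 − 47.3168| = 1.5201.

1.52 units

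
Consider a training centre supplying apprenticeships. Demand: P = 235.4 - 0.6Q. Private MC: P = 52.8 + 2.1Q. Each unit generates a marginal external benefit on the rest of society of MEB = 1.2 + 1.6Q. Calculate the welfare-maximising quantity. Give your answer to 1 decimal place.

Q* = 167.1

Social marginal cost = private MC − MEB = 51.6 + 0.5Q.
Set SMC = demand: 51.6 + 0.5Q = 235.4 - 0.6Q → Q* = 167.0909.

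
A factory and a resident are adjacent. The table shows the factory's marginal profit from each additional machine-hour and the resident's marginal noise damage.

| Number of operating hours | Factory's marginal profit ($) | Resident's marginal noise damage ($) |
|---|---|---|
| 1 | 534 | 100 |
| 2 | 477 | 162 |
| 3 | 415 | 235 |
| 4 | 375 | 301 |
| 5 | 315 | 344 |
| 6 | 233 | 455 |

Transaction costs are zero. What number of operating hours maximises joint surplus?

Bargaining reaches the level where marginal profit last exceeds marginal noise damage.
That holds through level 4 (375 ≥ 301) but not at 5 (315 < 344).

4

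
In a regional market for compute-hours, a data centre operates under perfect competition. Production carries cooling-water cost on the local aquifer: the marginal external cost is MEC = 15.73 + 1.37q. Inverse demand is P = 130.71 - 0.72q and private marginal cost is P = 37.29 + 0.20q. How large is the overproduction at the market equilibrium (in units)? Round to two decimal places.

Market equilibrium (private): 37.29 + 0.20q = 130.71 - 0.72q → q_m = 101.5435.
Social marginal cost = private MC + MEC = 53.02 + 1.57q.
Set SMC = demand: 53.02 + 1.57q = 130.71 - 0.72q → q* = 33.9258.
Gap = |101.5435 − 33.9258| = 67.6177.

67.62 units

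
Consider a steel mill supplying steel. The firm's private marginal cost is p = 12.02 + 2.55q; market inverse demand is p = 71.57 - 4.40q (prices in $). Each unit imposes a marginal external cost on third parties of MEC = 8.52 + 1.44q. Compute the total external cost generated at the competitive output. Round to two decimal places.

Market equilibrium (private): 12.02 + 2.55q = 71.57 - 4.40q → q_m = 8.5683.
Total external cost = ∫₀^{q_m} (8.52 + 1.44q) dq = 8.52×8.5683 + ½×1.44×8.5683² = 125.8613.

$125.86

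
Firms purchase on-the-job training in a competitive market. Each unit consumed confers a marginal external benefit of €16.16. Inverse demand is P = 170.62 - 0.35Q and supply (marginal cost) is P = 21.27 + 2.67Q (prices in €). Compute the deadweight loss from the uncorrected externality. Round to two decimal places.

DWL = €43.24

Market equilibrium (private): 21.27 + 2.67Q = 170.62 - 0.35Q → Q_m = 49.4536.
Social marginal benefit = demand + MEB = 186.78 - 0.35Q.
Set SMB = MC: 186.78 - 0.35Q = 21.27 + 2.67Q → Q* = 54.8046.
The welfare-loss triangle has base |Q_m − Q*| and height MEB(Q_m) (the vertical gap between SMB and MC is zero at Q* and MEB at Q_m).
DWL = ½ × 5.3510 × 16.1600 = 43.2361.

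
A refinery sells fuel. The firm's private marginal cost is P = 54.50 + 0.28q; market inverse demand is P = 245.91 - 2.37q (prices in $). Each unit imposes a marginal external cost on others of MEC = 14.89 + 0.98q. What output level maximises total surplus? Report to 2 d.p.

Social marginal cost = private MC + MEC = 69.39 + 1.26q.
Set SMC = demand: 69.39 + 1.26q = 245.91 - 2.37q → q* = 48.6281.

q* = 48.63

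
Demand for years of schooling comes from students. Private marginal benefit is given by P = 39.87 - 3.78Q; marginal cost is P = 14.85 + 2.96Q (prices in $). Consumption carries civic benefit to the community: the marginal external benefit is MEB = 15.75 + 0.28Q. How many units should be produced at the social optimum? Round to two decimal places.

Social marginal benefit = demand + MEB = 55.62 - 3.50Q.
Set SMB = MC: 55.62 - 3.50Q = 14.85 + 2.96Q → Q* = 6.3111.

Q* = 6.31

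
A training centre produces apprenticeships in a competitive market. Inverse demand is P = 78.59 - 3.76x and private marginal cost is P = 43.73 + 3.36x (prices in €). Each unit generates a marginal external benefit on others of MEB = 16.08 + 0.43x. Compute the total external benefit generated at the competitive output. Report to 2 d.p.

€83.88

Market equilibrium (private): 43.73 + 3.36x = 78.59 - 3.76x → x_m = 4.8961.
Total external benefit = ∫₀^{x_m} (16.08 + 0.43x) dx = 16.08×4.8961 + ½×0.43×4.8961² = 83.8832.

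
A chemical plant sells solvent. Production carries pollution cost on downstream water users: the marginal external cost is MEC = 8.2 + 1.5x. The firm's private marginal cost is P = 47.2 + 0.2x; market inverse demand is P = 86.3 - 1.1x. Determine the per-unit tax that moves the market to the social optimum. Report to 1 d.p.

tax = 24.8 per unit

Social marginal cost = private MC + MEC = 55.4 + 1.7x.
Set SMC = demand: 55.4 + 1.7x = 86.3 - 1.1x → x* = 11.0357.
The Pigouvian tax equals MEC at x*: 8.2 + 1.5×11.0357 = 24.7536.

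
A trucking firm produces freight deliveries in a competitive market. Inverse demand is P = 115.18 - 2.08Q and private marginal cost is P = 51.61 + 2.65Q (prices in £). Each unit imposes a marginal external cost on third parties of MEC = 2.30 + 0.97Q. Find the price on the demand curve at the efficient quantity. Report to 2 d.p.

Social marginal cost = private MC + MEC = 53.91 + 3.62Q.
Set SMC = demand: 53.91 + 3.62Q = 115.18 - 2.08Q → Q* = 10.7491.
Consumer price on the demand curve at Q*: 115.18 − 2.08×10.7491 = 92.8219.

P = £92.82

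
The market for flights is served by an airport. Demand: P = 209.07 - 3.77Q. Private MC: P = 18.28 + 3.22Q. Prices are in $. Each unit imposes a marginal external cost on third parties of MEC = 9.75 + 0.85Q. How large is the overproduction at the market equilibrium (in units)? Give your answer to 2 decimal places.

4.20 units

Market equilibrium (private): 18.28 + 3.22Q = 209.07 - 3.77Q → Q_m = 27.2947.
Social marginal cost = private MC + MEC = 28.03 + 4.07Q.
Set SMC = demand: 28.03 + 4.07Q = 209.07 - 3.77Q → Q* = 23.0918.
Gap = |27.2947 − 23.0918| = 4.2029.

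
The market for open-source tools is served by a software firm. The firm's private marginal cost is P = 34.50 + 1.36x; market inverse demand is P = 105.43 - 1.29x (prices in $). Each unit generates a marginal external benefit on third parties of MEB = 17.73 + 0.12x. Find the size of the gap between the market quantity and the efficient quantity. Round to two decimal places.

Market equilibrium (private): 34.50 + 1.36x = 105.43 - 1.29x → x_m = 26.7660.
Social marginal cost = private MC − MEB = 16.77 + 1.24x.
Set SMC = demand: 16.77 + 1.24x = 105.43 - 1.29x → x* = 35.0435.
Gap = |26.7660 − 35.0435| = 8.2775.

8.28 units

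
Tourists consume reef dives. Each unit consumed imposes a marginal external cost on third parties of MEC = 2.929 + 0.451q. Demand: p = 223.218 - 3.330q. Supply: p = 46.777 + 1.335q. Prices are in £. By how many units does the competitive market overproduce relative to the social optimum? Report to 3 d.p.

3.907 units

Market equilibrium (private): 46.777 + 1.335q = 223.218 - 3.330q → q_m = 37.8223.
Social marginal benefit = demand − MEC = 220.289 - 3.781q.
Set SMB = MC: 220.289 - 3.781q = 46.777 + 1.335q → q* = 33.9156.
Gap = |37.8223 − 33.9156| = 3.9067.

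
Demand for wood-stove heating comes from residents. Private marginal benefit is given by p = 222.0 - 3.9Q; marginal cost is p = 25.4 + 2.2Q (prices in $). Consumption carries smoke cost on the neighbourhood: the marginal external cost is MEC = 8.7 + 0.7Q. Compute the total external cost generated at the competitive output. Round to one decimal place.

Market equilibrium (private): 25.4 + 2.2Q = 222.0 - 3.9Q → Q_m = 32.2295.
Total external cost = ∫₀^{Q_m} (8.7 + 0.7Q) dQ = 8.7×32.2295 + ½×0.7×32.2295² = 643.9559.

$644.0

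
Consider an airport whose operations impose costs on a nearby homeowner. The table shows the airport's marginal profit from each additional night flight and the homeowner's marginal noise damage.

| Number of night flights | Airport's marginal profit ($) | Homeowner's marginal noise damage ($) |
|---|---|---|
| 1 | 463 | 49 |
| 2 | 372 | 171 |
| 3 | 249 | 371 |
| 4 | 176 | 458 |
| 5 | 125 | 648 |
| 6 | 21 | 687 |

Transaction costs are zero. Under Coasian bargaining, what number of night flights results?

2

Bargaining reaches the level where marginal profit last exceeds marginal noise damage.
That holds through level 2 (372 ≥ 171) but not at 3 (249 < 371).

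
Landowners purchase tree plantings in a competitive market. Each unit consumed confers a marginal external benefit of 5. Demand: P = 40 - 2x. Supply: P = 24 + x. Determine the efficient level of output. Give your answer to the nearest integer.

x* = 7

Social marginal benefit = demand + MEB = 45 - 2x.
Set SMB = MC: 45 - 2x = 24 + x → x* = 7.0000.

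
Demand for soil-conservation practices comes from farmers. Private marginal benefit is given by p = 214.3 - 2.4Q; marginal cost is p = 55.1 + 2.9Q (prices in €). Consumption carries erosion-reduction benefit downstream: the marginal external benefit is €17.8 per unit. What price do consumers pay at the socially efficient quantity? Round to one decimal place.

Social marginal benefit = demand + MEB = 232.1 - 2.4Q.
Set SMB = MC: 232.1 - 2.4Q = 55.1 + 2.9Q → Q* = 33.3962.
Consumer price on the demand curve at Q*: 214.3 − 2.4×33.3962 = 134.1491.

P = €134.1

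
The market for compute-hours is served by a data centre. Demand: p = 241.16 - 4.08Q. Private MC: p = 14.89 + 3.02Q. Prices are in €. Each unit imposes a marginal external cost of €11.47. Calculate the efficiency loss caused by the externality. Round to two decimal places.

Market equilibrium (private): 14.89 + 3.02Q = 241.16 - 4.08Q → Q_m = 31.8690.
Social marginal cost = private MC + MEC = 26.36 + 3.02Q.
Set SMC = demand: 26.36 + 3.02Q = 241.16 - 4.08Q → Q* = 30.2535.
Height of the DWL triangle at Q_m is SMC(Q_m) − demand(Q_m) = MEC(Q_m) = 11.4700.
DWL = ½ × 1.6155 × 11.4700 = 9.2649.

DWL = €9.26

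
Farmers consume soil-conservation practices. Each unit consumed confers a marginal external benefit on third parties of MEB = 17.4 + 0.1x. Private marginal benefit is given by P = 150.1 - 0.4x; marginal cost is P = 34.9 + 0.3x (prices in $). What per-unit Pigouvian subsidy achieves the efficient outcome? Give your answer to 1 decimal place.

Social marginal benefit = demand + MEB = 167.5 - 0.3x.
Set SMB = MC: 167.5 - 0.3x = 34.9 + 0.3x → x* = 221.0000.
The Pigouvian subsidy equals MEB at x*: 17.4 + 0.1×221.0000 = 39.5000.

subsidy = $39.5 per unit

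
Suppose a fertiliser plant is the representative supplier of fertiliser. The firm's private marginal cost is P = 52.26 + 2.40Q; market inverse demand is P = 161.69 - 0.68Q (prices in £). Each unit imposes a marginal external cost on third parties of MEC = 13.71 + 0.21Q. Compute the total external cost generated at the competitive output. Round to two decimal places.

Market equilibrium (private): 52.26 + 2.40Q = 161.69 - 0.68Q → Q_m = 35.5292.
Total external cost = ∫₀^{Q_m} (13.71 + 0.21Q) dQ = 13.71×35.5292 + ½×0.21×35.5292² = 619.6494.

£619.65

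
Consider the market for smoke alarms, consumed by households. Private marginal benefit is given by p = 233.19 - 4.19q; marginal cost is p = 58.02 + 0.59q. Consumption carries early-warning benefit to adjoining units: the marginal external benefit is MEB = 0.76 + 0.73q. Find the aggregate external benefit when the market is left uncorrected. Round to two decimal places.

Market equilibrium (private): 58.02 + 0.59q = 233.19 - 4.19q → q_m = 36.6464.
Total external benefit = ∫₀^{q_m} (0.76 + 0.73q) dq = 0.76×36.6464 + ½×0.73×36.6464² = 518.0312.

518.03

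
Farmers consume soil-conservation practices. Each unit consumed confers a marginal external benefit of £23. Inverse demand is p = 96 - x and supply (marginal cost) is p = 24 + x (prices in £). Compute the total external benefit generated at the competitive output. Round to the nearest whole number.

£828

Market equilibrium (private): 24 + x = 96 - x → x_m = 36.0000.
Total external benefit = MEB × x_m = 23 × 36.0000 = 828.0000.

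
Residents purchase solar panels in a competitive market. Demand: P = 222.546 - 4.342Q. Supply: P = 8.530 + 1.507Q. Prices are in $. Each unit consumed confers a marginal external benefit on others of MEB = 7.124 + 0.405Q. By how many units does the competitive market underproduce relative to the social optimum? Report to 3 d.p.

Market equilibrium (private): 8.530 + 1.507Q = 222.546 - 4.342Q → Q_m = 36.5902.
Social marginal benefit = demand + MEB = 229.670 - 3.937Q.
Set SMB = MC: 229.670 - 3.937Q = 8.530 + 1.507Q → Q* = 40.6209.
Gap = |36.5902 − 40.6209| = 4.0307.

4.031 units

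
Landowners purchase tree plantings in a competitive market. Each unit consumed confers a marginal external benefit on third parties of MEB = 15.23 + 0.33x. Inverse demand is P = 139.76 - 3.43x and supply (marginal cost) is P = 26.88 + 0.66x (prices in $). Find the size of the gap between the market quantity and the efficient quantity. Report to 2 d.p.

Market equilibrium (private): 26.88 + 0.66x = 139.76 - 3.43x → x_m = 27.5990.
Social marginal benefit = demand + MEB = 154.99 - 3.10x.
Set SMB = MC: 154.99 - 3.10x = 26.88 + 0.66x → x* = 34.0718.
Gap = |27.5990 − 34.0718| = 6.4728.

6.47 units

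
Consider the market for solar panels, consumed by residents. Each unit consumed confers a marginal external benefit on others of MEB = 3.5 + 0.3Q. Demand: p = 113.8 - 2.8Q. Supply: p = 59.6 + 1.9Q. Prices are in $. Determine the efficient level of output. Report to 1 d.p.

Social marginal benefit = demand + MEB = 117.3 - 2.5Q.
Set SMB = MC: 117.3 - 2.5Q = 59.6 + 1.9Q → Q* = 13.1136.

Q* = 13.1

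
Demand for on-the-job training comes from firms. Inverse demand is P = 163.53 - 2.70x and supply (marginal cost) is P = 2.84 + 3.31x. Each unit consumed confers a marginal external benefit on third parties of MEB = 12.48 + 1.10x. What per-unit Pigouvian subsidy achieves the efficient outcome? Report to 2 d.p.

Social marginal benefit = demand + MEB = 176.01 - 1.60x.
Set SMB = MC: 176.01 - 1.60x = 2.84 + 3.31x → x* = 35.2688.
The Pigouvian subsidy equals MEB at x*: 12.48 + 1.10×35.2688 = 51.2757.

subsidy = 51.28 per unit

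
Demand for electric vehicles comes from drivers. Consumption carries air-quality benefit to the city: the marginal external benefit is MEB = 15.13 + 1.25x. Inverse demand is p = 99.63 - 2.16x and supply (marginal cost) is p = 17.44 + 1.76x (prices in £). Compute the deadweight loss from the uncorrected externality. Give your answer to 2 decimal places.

Market equilibrium (private): 17.44 + 1.76x = 99.63 - 2.16x → x_m = 20.9668.
Social marginal benefit = demand + MEB = 114.76 - 0.91x.
Set SMB = MC: 114.76 - 0.91x = 17.44 + 1.76x → x* = 36.4494.
The welfare-loss triangle has base |x_m − x*| and height MEB(x_m) (the vertical gap between SMB and MC is zero at x* and MEB at x_m).
DWL = ½ × 15.4826 × 41.3385 = 320.0137.

DWL = £320.01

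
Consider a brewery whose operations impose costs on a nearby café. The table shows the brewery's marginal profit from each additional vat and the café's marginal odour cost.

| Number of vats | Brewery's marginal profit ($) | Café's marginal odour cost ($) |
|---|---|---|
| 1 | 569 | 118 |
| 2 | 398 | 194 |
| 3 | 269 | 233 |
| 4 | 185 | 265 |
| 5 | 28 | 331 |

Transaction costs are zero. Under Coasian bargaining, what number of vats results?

Bargaining reaches the level where marginal profit last exceeds marginal odour cost.
That holds through level 3 (269 ≥ 233) but not at 4 (185 < 265).

3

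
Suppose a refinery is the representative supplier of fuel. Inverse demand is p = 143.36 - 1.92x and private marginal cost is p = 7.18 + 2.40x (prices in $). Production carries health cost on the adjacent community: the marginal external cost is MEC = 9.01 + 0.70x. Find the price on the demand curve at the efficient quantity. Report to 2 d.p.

P = $94.72

Social marginal cost = private MC + MEC = 16.19 + 3.10x.
Set SMC = demand: 16.19 + 3.10x = 143.36 - 1.92x → x* = 25.3327.
Consumer price on the demand curve at x*: 143.36 − 1.92×25.3327 = 94.7212.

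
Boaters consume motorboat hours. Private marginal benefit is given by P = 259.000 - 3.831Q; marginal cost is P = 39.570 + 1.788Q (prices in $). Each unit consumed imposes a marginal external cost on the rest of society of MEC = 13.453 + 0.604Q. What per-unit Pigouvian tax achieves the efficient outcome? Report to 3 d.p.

tax = $33.445 per unit

Social marginal benefit = demand − MEC = 245.547 - 4.435Q.
Set SMB = MC: 245.547 - 4.435Q = 39.570 + 1.788Q → Q* = 33.0993.
The Pigouvian tax equals MEC at Q*: 13.453 + 0.604×33.0993 = 33.4450.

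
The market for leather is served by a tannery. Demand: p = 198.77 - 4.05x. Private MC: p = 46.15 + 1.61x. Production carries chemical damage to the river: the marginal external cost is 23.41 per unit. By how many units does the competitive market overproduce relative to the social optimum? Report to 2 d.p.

4.14 units

Market equilibrium (private): 46.15 + 1.61x = 198.77 - 4.05x → x_m = 26.9647.
Social marginal cost = private MC + MEC = 69.56 + 1.61x.
Set SMC = demand: 69.56 + 1.61x = 198.77 - 4.05x → x* = 22.8286.
Gap = |26.9647 − 22.8286| = 4.1361.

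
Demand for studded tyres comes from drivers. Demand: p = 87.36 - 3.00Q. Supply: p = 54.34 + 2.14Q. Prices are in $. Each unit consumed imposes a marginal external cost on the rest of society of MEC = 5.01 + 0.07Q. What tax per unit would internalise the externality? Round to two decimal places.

Social marginal benefit = demand − MEC = 82.35 - 3.07Q.
Set SMB = MC: 82.35 - 3.07Q = 54.34 + 2.14Q → Q* = 5.3762.
The Pigouvian tax equals MEC at Q*: 5.01 + 0.07×5.3762 = 5.3863.

tax = $5.39 per unit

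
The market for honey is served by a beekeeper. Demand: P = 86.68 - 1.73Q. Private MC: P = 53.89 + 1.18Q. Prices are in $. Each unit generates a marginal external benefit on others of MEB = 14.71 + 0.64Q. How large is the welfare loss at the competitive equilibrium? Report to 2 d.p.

Market equilibrium (private): 53.89 + 1.18Q = 86.68 - 1.73Q → Q_m = 11.2680.
Social marginal cost = private MC − MEB = 39.18 + 0.54Q.
Set SMC = demand: 39.18 + 0.54Q = 86.68 - 1.73Q → Q* = 20.9251.
The loss is the area between SMC and demand from Q* to Q_m; with linear curves that's a triangle of height MEB(Q_m).
DWL = ½ × 9.6571 × 21.9215 = 105.8491.

DWL = $105.85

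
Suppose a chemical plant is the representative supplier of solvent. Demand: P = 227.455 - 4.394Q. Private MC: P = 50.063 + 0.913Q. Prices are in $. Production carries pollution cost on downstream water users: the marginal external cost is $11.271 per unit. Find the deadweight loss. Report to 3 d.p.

Market equilibrium (private): 50.063 + 0.913Q = 227.455 - 4.394Q → Q_m = 33.4260.
Social marginal cost = private MC + MEC = 61.334 + 0.913Q.
Set SMC = demand: 61.334 + 0.913Q = 227.455 - 4.394Q → Q* = 31.3022.
Height of the DWL triangle at Q_m is SMC(Q_m) − demand(Q_m) = MEC(Q_m) = 11.2710.
DWL = ½ × 2.1238 × 11.2710 = 11.9687.

DWL = $11.969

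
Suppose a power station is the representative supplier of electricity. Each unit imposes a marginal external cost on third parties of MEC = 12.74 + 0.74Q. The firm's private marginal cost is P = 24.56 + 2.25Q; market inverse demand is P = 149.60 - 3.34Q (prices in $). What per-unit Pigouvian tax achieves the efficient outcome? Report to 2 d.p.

Social marginal cost = private MC + MEC = 37.30 + 2.99Q.
Set SMC = demand: 37.30 + 2.99Q = 149.60 - 3.34Q → Q* = 17.7409.
The Pigouvian tax equals MEC at Q*: 12.74 + 0.74×17.7409 = 25.8683.

tax = $25.87 per unit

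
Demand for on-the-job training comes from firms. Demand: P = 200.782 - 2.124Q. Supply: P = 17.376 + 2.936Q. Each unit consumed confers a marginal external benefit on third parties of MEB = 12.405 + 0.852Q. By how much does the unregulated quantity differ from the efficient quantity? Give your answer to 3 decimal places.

10.287 units

Market equilibrium (private): 17.376 + 2.936Q = 200.782 - 2.124Q → Q_m = 36.2462.
Social marginal benefit = demand + MEB = 213.187 - 1.272Q.
Set SMB = MC: 213.187 - 1.272Q = 17.376 + 2.936Q → Q* = 46.5330.
Gap = |36.2462 − 46.5330| = 10.2868.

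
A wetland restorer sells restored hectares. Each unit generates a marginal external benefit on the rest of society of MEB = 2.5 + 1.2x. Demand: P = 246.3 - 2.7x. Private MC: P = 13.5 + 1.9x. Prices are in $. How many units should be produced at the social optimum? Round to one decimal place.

x* = 69.2

Social marginal cost = private MC − MEB = 11.0 + 0.7x.
Set SMC = demand: 11.0 + 0.7x = 246.3 - 2.7x → x* = 69.2059.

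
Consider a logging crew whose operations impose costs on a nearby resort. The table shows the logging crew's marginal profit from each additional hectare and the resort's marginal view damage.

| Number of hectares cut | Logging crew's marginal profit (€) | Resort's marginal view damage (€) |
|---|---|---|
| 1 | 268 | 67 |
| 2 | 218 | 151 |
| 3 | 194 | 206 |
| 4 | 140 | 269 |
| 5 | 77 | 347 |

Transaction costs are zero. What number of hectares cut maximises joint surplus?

2

Bargaining reaches the level where marginal profit last exceeds marginal view damage.
That holds through level 2 (218 ≥ 151) but not at 3 (194 < 206).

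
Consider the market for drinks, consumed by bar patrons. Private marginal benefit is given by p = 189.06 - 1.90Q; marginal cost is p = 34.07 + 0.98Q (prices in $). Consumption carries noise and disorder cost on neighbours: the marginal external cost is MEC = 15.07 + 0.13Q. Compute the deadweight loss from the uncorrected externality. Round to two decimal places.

DWL = $80.88

Market equilibrium (private): 34.07 + 0.98Q = 189.06 - 1.90Q → Q_m = 53.8160.
Social marginal benefit = demand − MEC = 173.99 - 2.03Q.
Set SMB = MC: 173.99 - 2.03Q = 34.07 + 0.98Q → Q* = 46.4850.
The welfare-loss triangle has base |Q_m − Q*| and height MEC(Q_m) (the vertical gap between SMB and MC is zero at Q* and MEC at Q_m).
DWL = ½ × 7.3310 × 22.0661 = 80.8833.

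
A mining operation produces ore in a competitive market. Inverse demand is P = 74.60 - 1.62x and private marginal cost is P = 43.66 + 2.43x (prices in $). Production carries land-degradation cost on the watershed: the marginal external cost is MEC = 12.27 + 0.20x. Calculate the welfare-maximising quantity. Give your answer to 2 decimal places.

Social marginal cost = private MC + MEC = 55.93 + 2.63x.
Set SMC = demand: 55.93 + 2.63x = 74.60 - 1.62x → x* = 4.3929.

x* = 4.39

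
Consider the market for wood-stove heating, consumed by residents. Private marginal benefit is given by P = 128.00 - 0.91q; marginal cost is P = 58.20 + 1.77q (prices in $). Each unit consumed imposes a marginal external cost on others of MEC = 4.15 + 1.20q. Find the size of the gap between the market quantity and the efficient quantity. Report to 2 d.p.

Market equilibrium (private): 58.20 + 1.77q = 128.00 - 0.91q → q_m = 26.0448.
Social marginal benefit = demand − MEC = 123.85 - 2.11q.
Set SMB = MC: 123.85 - 2.11q = 58.20 + 1.77q → q* = 16.9201.
Gap = |26.0448 − 16.9201| = 9.1247.

9.12 units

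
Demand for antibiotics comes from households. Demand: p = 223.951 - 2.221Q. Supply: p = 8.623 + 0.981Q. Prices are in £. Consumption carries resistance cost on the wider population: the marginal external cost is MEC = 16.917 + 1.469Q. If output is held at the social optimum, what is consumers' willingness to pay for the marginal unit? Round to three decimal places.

P = £129.609

Social marginal benefit = demand − MEC = 207.034 - 3.690Q.
Set SMB = MC: 207.034 - 3.690Q = 8.623 + 0.981Q → Q* = 42.4772.
Consumer price on the demand curve at Q*: 223.951 − 2.221×42.4772 = 129.6091.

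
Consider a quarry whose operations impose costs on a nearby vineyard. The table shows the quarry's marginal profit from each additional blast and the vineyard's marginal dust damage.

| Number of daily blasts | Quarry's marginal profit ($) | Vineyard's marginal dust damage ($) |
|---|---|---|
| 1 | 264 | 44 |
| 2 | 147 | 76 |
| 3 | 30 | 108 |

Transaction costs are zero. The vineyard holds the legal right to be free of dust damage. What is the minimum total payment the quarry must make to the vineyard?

Efficient level: marginal profit ≥ marginal dust damage through level 2, so k* = 2.
With the vineyard holding the right, the quarry must at least compensate total damage at k*: 44 + 76 = 120.

$120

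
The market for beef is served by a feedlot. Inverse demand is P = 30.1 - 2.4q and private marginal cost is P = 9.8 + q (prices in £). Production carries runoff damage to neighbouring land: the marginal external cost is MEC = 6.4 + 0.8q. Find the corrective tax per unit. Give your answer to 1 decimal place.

Social marginal cost = private MC + MEC = 16.2 + 1.8q.
Set SMC = demand: 16.2 + 1.8q = 30.1 - 2.4q → q* = 3.3095.
The Pigouvian tax equals MEC at q*: 6.4 + 0.8×3.3095 = 9.0476.

tax = £9.0 per unit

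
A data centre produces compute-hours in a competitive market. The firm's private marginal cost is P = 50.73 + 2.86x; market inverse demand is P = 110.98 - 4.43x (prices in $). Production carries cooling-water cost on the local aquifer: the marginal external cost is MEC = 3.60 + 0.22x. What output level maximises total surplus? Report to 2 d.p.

x* = 7.54

Social marginal cost = private MC + MEC = 54.33 + 3.08x.
Set SMC = demand: 54.33 + 3.08x = 110.98 - 4.43x → x* = 7.5433.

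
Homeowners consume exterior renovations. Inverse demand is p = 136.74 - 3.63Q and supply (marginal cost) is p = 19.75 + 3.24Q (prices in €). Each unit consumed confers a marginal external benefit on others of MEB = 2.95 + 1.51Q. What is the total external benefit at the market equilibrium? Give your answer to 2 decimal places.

Market equilibrium (private): 19.75 + 3.24Q = 136.74 - 3.63Q → Q_m = 17.0291.
Total external benefit = ∫₀^{Q_m} (2.95 + 1.51Q) dQ = 2.95×17.0291 + ½×1.51×17.0291² = 269.1785.

€269.18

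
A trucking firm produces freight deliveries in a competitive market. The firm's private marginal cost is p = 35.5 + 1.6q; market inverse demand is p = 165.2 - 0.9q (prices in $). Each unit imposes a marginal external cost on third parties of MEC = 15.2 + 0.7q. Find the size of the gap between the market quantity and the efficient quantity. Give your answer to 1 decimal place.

16.1 units

Market equilibrium (private): 35.5 + 1.6q = 165.2 - 0.9q → q_m = 51.8800.
Social marginal cost = private MC + MEC = 50.7 + 2.3q.
Set SMC = demand: 50.7 + 2.3q = 165.2 - 0.9q → q* = 35.7813.
Gap = |51.8800 − 35.7813| = 16.0987.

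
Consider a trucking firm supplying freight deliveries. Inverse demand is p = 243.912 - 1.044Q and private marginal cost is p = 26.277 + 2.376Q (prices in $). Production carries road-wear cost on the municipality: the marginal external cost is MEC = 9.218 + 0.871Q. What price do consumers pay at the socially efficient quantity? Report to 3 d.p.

Social marginal cost = private MC + MEC = 35.495 + 3.247Q.
Set SMC = demand: 35.495 + 3.247Q = 243.912 - 1.044Q → Q* = 48.5707.
Consumer price on the demand curve at Q*: 243.912 − 1.044×48.5707 = 193.2042.

P = $193.204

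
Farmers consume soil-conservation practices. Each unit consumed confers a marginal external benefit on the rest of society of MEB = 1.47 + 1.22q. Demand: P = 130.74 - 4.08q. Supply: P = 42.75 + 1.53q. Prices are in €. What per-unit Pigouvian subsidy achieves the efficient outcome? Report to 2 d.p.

subsidy = €26.33 per unit

Social marginal benefit = demand + MEB = 132.21 - 2.86q.
Set SMB = MC: 132.21 - 2.86q = 42.75 + 1.53q → q* = 20.3781.
The Pigouvian subsidy equals MEB at q*: 1.47 + 1.22×20.3781 = 26.3313.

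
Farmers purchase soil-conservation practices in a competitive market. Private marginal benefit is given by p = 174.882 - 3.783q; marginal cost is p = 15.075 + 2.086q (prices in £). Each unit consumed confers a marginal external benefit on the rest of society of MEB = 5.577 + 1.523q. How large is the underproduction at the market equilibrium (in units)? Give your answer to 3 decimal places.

Market equilibrium (private): 15.075 + 2.086q = 174.882 - 3.783q → q_m = 27.2290.
Social marginal benefit = demand + MEB = 180.459 - 2.260q.
Set SMB = MC: 180.459 - 2.260q = 15.075 + 2.086q → q* = 38.0543.
Gap = |27.2290 − 38.0543| = 10.8253.

10.825 units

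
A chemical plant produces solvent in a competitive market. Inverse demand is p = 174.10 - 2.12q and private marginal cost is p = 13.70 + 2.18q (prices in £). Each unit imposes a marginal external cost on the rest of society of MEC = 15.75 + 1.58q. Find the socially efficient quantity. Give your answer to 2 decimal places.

q* = 24.60

Social marginal cost = private MC + MEC = 29.45 + 3.76q.
Set SMC = demand: 29.45 + 3.76q = 174.10 - 2.12q → q* = 24.6003.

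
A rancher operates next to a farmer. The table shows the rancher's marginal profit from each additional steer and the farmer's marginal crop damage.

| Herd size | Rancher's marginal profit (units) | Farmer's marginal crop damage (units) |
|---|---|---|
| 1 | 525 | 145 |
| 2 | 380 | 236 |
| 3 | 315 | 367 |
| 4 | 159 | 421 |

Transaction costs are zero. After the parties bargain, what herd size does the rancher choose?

2

Bargaining reaches the level where marginal profit last exceeds marginal crop damage.
That holds through level 2 (380 ≥ 236) but not at 3 (315 < 367).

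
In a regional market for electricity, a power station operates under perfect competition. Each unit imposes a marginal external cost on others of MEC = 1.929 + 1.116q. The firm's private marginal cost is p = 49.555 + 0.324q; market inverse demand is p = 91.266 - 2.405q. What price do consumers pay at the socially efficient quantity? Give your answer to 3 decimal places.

Social marginal cost = private MC + MEC = 51.484 + 1.440q.
Set SMC = demand: 51.484 + 1.440q = 91.266 - 2.405q → q* = 10.3464.
Consumer price on the demand curve at q*: 91.266 − 2.405×10.3464 = 66.3829.

P = 66.383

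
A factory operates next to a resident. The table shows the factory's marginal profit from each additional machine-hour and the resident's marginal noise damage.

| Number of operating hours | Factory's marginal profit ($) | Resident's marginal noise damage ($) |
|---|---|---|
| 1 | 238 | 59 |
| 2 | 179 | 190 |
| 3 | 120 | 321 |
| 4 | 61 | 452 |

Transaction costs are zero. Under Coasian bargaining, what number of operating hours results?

1

Bargaining reaches the level where marginal profit last exceeds marginal noise damage.
That holds through level 1 (238 ≥ 59) but not at 2 (179 < 190).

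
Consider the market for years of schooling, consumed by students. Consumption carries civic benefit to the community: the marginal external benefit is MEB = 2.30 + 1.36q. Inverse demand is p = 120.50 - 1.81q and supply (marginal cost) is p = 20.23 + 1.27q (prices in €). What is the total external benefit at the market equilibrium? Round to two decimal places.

€795.57

Market equilibrium (private): 20.23 + 1.27q = 120.50 - 1.81q → q_m = 32.5552.
Total external benefit = ∫₀^{q_m} (2.30 + 1.36q) dq = 2.30×32.5552 + ½×1.36×32.5552² = 795.5689.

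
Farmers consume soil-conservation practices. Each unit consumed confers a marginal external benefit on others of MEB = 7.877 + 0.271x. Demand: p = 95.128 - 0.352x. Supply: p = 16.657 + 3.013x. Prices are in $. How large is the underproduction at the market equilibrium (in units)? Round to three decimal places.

4.588 units

Market equilibrium (private): 16.657 + 3.013x = 95.128 - 0.352x → x_m = 23.3198.
Social marginal benefit = demand + MEB = 103.005 - 0.081x.
Set SMB = MC: 103.005 - 0.081x = 16.657 + 3.013x → x* = 27.9082.
Gap = |23.3198 − 27.9082| = 4.5884.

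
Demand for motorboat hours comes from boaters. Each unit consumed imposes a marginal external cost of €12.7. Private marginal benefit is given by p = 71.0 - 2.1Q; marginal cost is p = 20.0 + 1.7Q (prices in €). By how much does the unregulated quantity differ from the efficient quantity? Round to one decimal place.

3.3 units

Market equilibrium (private): 20.0 + 1.7Q = 71.0 - 2.1Q → Q_m = 13.4211.
Social marginal benefit = demand − MEC = 58.3 - 2.1Q.
Set SMB = MC: 58.3 - 2.1Q = 20.0 + 1.7Q → Q* = 10.0789.
Gap = |13.4211 − 10.0789| = 3.3422.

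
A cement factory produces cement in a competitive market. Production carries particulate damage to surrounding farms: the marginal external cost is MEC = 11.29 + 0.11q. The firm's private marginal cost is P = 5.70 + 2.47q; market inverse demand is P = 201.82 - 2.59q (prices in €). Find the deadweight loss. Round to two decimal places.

Market equilibrium (private): 5.70 + 2.47q = 201.82 - 2.59q → q_m = 38.7589.
Social marginal cost = private MC + MEC = 16.99 + 2.58q.
Set SMC = demand: 16.99 + 2.58q = 201.82 - 2.59q → q* = 35.7505.
The welfare-loss triangle has base |q_m − q*| and height MEC(q_m) (the vertical gap between SMC and demand is zero at q* and MEC at q_m).
DWL = ½ × 3.0084 × 15.5535 = 23.3956.

DWL = €23.40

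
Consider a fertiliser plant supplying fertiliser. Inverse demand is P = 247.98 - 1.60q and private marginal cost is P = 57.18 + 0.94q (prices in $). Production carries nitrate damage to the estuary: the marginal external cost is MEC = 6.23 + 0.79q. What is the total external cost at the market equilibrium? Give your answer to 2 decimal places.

Market equilibrium (private): 57.18 + 0.94q = 247.98 - 1.60q → q_m = 75.1181.
Total external cost = ∫₀^{q_m} (6.23 + 0.79q) dq = 6.23×75.1181 + ½×0.79×75.1181² = 2696.8637.

$2696.86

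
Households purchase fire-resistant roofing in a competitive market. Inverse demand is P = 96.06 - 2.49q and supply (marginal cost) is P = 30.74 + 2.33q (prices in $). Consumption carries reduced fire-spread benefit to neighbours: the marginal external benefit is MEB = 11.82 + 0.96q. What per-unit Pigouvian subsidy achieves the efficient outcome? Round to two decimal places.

subsidy = $31.01 per unit

Social marginal benefit = demand + MEB = 107.88 - 1.53q.
Set SMB = MC: 107.88 - 1.53q = 30.74 + 2.33q → q* = 19.9845.
The Pigouvian subsidy equals MEB at q*: 11.82 + 0.96×19.9845 = 31.0051.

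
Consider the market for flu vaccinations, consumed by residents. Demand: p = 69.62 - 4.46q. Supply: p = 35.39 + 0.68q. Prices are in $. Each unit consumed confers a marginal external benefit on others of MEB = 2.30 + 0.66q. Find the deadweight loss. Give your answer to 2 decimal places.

Market equilibrium (private): 35.39 + 0.68q = 69.62 - 4.46q → q_m = 6.6595.
Social marginal benefit = demand + MEB = 71.92 - 3.80q.
Set SMB = MC: 71.92 - 3.80q = 35.39 + 0.68q → q* = 8.1540.
Between q* and q_m the wedge SMB − MC runs linearly from 0 to MEB(q_m), so the loss is a triangle.
DWL = ½ × 1.4945 × 6.6953 = 5.0031.

DWL = $5.00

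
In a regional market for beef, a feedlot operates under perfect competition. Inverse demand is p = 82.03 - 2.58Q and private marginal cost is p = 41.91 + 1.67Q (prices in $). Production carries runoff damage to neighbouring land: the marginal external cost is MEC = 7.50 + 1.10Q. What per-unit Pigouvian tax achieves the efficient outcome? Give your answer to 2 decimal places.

Social marginal cost = private MC + MEC = 49.41 + 2.77Q.
Set SMC = demand: 49.41 + 2.77Q = 82.03 - 2.58Q → Q* = 6.0972.
The Pigouvian tax equals MEC at Q*: 7.50 + 1.10×6.0972 = 14.2069.

tax = $14.21 per unit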